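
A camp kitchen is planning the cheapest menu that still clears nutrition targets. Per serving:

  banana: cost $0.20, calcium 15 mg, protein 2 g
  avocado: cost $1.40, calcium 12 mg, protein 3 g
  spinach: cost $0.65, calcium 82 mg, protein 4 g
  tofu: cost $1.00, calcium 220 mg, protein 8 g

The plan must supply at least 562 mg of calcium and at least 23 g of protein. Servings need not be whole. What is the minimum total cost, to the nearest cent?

banana only: max(562/15, 23/2) = 37.47 servings → $7.49.
avocado only: max(562/12, 23/3) = 46.83 servings → $65.57.
spinach only: max(562/82, 23/4) = 6.854 servings → $4.45.
tofu only: max(562/220, 23/8) = 2.875 servings → $2.88.
banana + avocado: intersection lies outside the first quadrant.
banana + spinach with both targets exact would need a negative amount; discard.
banana + tofu with both tight: 1.762 servings and 2.434 servings → $2.79.
avocado + spinach: the both-tight solution has a negative serving — not a feasible corner.
avocado + tofu with both tight: 1 serving and 2.5 servings → $3.90.
spinach + tofu with both tight: 2.518 servings and 1.616 servings → $3.25.
So the least-cost plan costs $2.79.

$2.79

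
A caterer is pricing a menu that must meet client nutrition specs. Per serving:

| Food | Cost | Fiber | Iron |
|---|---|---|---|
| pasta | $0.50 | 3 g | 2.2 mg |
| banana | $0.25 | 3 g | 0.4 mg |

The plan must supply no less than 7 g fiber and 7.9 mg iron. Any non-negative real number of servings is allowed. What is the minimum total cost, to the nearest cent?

Compare the cost at each extreme point of the feasible region.
pasta only: max(7/3, 7.9/2.2) = 3.591 servings → $1.80.
banana only: max(7/3, 7.9/0.4) = 19.75 servings → $4.94.
pasta + banana: intersection lies outside the first quadrant.
So the least-cost plan costs $1.80.

$1.80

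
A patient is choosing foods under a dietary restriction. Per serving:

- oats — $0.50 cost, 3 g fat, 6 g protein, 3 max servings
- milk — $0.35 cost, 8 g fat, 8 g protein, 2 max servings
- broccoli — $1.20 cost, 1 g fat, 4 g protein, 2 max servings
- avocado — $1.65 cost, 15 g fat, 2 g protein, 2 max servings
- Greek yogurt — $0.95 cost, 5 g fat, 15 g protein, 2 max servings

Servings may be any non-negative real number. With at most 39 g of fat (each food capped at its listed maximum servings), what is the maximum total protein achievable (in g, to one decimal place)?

Protein per g fat: broccoli 4, Greek yogurt 3, oats 2, milk 1, avocado 0.1333.
Take 2 servings of broccoli: uses 2 g fat, +8.0 g protein (running total 8.0 g).
Take 2 servings of Greek yogurt: uses 10 g fat, +30.0 g protein (running total 38.0 g).
Take 3 servings of oats: uses 9 g fat, +18.0 g protein (running total 56.0 g).
Take 2 servings of milk: uses 16 g fat, +16.0 g protein (running total 72.0 g).
Take 0.1333 servings of avocado: uses 2 g fat, +0.3 g protein (running total 72.3 g).
Filling greedily by protein-per-g fat is optimal for one linear limit, giving 72.3 g.

72.3 g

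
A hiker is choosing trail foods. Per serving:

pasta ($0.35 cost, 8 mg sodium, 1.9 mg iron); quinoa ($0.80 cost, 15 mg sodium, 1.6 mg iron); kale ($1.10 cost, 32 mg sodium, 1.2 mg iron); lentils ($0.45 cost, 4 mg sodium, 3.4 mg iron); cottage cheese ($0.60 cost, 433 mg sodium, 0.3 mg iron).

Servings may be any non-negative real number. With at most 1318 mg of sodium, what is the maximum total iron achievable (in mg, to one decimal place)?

1120.3 mg

Iron per mg sodium: lentils 0.85, pasta 0.2375, quinoa 0.1067, kale 0.0375, cottage cheese 0.0006928.
With no serving limits, spend the whole sodium allowance on lentils: 1318 mg / 4 mg × 3.4 mg = 1120.3 mg.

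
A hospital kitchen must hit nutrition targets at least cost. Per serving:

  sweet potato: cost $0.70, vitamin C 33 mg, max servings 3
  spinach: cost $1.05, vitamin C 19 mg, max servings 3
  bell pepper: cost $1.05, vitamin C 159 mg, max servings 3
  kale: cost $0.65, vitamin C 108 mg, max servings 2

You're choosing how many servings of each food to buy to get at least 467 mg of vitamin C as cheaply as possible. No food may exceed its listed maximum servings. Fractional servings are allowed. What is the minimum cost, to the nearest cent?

Cost per mg of vitamin C: kale $0.0060, bell pepper $0.0066, sweet potato $0.0212, spinach $0.0553.
Take 2 servings of kale: +216.0 mg vitamin C for $1.30 (total $1.30, still need 251.0 mg).
Take 1.579 servings of bell pepper: +251.0 mg vitamin C for $1.66 (total $2.96, still need 0.0 mg).
Filling from the cheapest source first is optimal under one linear minimum: $2.96.

$2.96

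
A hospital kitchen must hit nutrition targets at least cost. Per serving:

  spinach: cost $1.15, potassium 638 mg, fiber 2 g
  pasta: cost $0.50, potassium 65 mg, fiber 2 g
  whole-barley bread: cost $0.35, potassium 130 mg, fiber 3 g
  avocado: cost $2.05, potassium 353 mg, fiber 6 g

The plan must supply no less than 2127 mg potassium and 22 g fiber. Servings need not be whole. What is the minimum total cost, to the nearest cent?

$4.52

At the optimum either one food covers both requirements or two foods hit both targets exactly; no other combination can be cheaper.
spinach only: max(2127/638, 22/2) = 11 servings → $12.65.
pasta only: max(2127/65, 22/2) = 32.72 servings → $16.36.
whole-barley bread only: max(2127/130, 22/3) = 16.36 servings → $5.73.
avocado only: max(2127/353, 22/6) = 6.025 servings → $12.35.
spinach + pasta with both tight: 2.464 servings and 8.536 servings → $7.10.
spinach + whole-barley bread with both tight: 2.129 servings and 5.914 servings → $4.52.
spinach + avocado with both tight: 1.6 servings and 3.133 servings → $8.26.
pasta + whole-barley bread: the both-tight solution has a negative serving — not a feasible corner.
pasta + avocado: intersection lies outside the first quadrant.
whole-barley bread + avocado with both targets exact would need a negative amount; discard.
So the least-cost plan costs $4.52.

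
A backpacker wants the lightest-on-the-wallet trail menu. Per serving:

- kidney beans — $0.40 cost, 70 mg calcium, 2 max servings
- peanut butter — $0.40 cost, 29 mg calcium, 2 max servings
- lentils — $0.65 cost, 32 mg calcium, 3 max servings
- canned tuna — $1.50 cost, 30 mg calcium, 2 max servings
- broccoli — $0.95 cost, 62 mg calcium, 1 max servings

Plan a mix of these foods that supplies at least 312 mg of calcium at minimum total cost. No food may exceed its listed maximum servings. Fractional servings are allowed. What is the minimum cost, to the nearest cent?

$3.61

Cost per mg of calcium: kidney beans $0.0057, peanut butter $0.0138, broccoli $0.0153, lentils $0.0203, canned tuna $0.0500.
Take 2 servings of kidney beans: +140.0 mg calcium for $0.80 (total $0.80, still need 172.0 mg).
Take 2 servings of peanut butter: +58.0 mg calcium for $0.80 (total $1.60, still need 114.0 mg).
Take 1 serving of broccoli: +62.0 mg calcium for $0.95 (total $2.55, still need 52.0 mg).
Take 1.625 servings of lentils: +52.0 mg calcium for $1.06 (total $3.61, still need 0.0 mg).
Greedy by cheapest-per-mg is optimal for a single linear constraint, so the minimum cost is $3.61.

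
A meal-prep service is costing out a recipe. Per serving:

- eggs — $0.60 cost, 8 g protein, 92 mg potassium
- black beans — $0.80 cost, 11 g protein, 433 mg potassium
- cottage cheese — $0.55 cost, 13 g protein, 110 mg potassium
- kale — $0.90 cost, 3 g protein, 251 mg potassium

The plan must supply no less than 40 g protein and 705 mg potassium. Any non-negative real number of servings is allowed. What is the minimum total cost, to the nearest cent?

$2.05

Two binding constraints pin down two serving amounts, so the optimal mix uses at most two foods. The candidates are each food alone (scaled to the tighter of protein/potassium) and each pair with both constraints tight.
eggs only: max(40/8, 705/92) = 7.663 servings → $4.60.
black beans only: max(40/11, 705/433) = 3.636 servings → $2.91.
cottage cheese only: max(40/13, 705/110) = 6.409 servings → $3.52.
kale only: max(40/3, 705/251) = 13.33 servings → $12.00.
eggs + black beans with both tight: 3.901 servings and 0.7993 servings → $2.98.
eggs + cottage cheese: the both-tight solution has a negative serving — not a feasible corner.
eggs + kale with both tight: 4.576 servings and 1.132 servings → $3.76.
black beans + cottage cheese with both tight: 1.078 servings and 2.165 servings → $2.05.
black beans + kale: the both-tight solution has a negative serving — not a feasible corner.
cottage cheese + kale with both tight: 2.702 servings and 1.625 servings → $2.95.
The minimum over all feasible corners is $2.05.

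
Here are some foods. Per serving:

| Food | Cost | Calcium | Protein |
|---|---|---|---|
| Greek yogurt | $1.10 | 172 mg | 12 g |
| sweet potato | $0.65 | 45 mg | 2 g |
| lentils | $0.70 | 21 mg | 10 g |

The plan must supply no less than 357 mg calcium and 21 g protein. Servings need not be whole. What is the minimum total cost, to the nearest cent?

$2.28

Greek yogurt only: max(357/172, 21/12) = 2.076 servings → $2.28.
sweet potato only: max(357/45, 21/2) = 10.5 servings → $6.83.
lentils only: max(357/21, 21/10) = 17 servings → $11.90.
Greek yogurt + sweet potato with both tight: 1.179 servings and 3.429 servings → $3.52.
Greek yogurt + lentils: intersection lies outside the first quadrant.
sweet potato + lentils with both tight: 7.669 servings and 0.5662 servings → $5.38.
The minimum over all feasible corners is $2.28.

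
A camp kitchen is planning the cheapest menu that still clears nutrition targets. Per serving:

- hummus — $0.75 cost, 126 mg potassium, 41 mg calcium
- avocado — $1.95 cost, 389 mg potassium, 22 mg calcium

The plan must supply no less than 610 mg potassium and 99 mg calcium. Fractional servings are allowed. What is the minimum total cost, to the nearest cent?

$3.28

For a min-cost LP with two ≥-constraints, a basic feasible solution has at most two positive variables.
hummus only: max(610/126, 99/41) = 4.841 servings → $3.63.
avocado only: max(610/389, 99/22) = 4.5 servings → $8.78.
hummus + avocado with both tight: 1.904 servings and 0.9514 servings → $3.28.
The minimum over all feasible corners is $3.28.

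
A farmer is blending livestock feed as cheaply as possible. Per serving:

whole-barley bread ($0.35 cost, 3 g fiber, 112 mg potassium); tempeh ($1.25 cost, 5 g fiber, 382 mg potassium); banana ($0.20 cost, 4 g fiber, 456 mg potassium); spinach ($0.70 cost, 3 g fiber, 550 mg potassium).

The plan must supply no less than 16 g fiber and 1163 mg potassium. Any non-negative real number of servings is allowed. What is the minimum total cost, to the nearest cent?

$0.80

An LP optimum is at a vertex; with two nutrient constraints at most two foods are used. Check each candidate.
whole-barley bread only: max(16/3, 1163/112) = 10.38 servings → $3.63.
tempeh only: max(16/5, 1163/382) = 3.2 servings → $4.00.
banana only: max(16/4, 1163/456) = 4 servings → $0.80.
spinach only: max(16/3, 1163/550) = 5.333 servings → $3.73.
whole-barley bread + tempeh with both tight: 0.5068 servings and 2.896 servings → $3.80.
whole-barley bread + banana with both tight: 2.874 servings and 1.845 servings → $1.37.
whole-barley bread + spinach with both tight: 4.042 servings and 1.291 servings → $2.32.
tempeh + banana with both targets exact would need a negative amount; discard.
tempeh + spinach: intersection lies outside the first quadrant.
banana + spinach with both targets exact would need a negative amount; discard.
Cheapest feasible corner: $0.80.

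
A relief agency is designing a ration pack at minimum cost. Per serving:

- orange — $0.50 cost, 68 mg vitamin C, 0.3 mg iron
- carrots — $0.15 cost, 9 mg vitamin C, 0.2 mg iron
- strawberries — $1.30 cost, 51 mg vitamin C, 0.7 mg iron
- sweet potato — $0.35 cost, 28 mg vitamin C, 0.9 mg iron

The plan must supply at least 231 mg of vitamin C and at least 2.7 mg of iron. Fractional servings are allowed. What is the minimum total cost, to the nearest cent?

$2.01

orange only: max(231/68, 2.7/0.3) = 9 servings → $4.50.
carrots only: max(231/9, 2.7/0.2) = 25.67 servings → $3.85.
strawberries only: max(231/51, 2.7/0.7) = 4.529 servings → $5.89.
sweet potato only: max(231/28, 2.7/0.9) = 8.25 servings → $2.89.
orange + carrots with both tight: 2.009 servings and 10.49 servings → $2.58.
orange + strawberries with both tight: 0.743 servings and 3.539 servings → $4.97.
orange + sweet potato with both tight: 2.506 servings and 2.165 servings → $2.01.
carrots + strawberries with both targets exact would need a negative amount; discard.
carrots + sweet potato with both targets exact would need a negative amount; discard.
strawberries + sweet potato with both targets exact would need a negative amount; discard.
So the least-cost plan costs $2.01.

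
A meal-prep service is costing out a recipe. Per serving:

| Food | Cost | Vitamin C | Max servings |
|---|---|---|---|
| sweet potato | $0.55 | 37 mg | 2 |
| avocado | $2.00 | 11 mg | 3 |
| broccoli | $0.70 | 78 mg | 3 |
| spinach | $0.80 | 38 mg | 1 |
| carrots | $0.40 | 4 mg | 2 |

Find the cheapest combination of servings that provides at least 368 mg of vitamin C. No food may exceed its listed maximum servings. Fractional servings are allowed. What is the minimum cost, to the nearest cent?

$7.35

Cost per mg of vitamin C: broccoli $0.0090, sweet potato $0.0149, spinach $0.0211, carrots $0.1000, avocado $0.1818.
Take 3 servings of broccoli: +234.0 mg vitamin C for $2.10 (total $2.10, still need 134.0 mg).
Take 2 servings of sweet potato: +74.0 mg vitamin C for $1.10 (total $3.20, still need 60.0 mg).
Take 1 serving of spinach: +38.0 mg vitamin C for $0.80 (total $4.00, still need 22.0 mg).
Take 2 servings of carrots: +8.0 mg vitamin C for $0.80 (total $4.80, still need 14.0 mg).
Take 1.273 servings of avocado: +14.0 mg vitamin C for $2.55 (total $7.35, still need 0.0 mg).
Greedy by cheapest-per-mg is optimal for a single linear constraint, so the minimum cost is $7.35.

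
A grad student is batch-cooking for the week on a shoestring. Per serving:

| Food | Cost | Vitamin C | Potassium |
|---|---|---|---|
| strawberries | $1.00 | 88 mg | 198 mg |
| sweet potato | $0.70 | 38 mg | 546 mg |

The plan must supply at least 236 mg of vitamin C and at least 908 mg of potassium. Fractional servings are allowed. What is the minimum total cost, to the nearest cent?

With two linear requirements the optimum uses one or two foods; enumerate the corners.
strawberries only: max(236/88, 908/198) = 4.586 servings → $4.59.
sweet potato only: max(236/38, 908/546) = 6.211 servings → $4.35.
strawberries + sweet potato with both tight: 2.328 servings and 0.8187 servings → $2.90.
The minimum over all feasible corners is $2.90.

$2.90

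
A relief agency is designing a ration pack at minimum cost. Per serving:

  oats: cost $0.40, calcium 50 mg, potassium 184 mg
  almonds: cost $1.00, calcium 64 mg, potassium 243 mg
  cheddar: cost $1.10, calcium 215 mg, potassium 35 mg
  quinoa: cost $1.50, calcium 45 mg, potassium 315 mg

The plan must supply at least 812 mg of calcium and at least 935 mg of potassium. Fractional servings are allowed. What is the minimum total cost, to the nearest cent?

The cheapest plan sits at a corner of the feasible region — with two constraints it uses at most two foods.
oats only: max(812/50, 935/184) = 16.24 servings → $6.50.
almonds only: max(812/64, 935/243) = 12.69 servings → $12.69.
cheddar only: max(812/215, 935/35) = 26.71 servings → $29.39.
quinoa only: max(812/45, 935/315) = 18.04 servings → $27.07.
oats + almonds: intersection lies outside the first quadrant.
oats + cheddar with both tight: 4.565 servings and 2.715 servings → $4.81.
oats + quinoa: intersection lies outside the first quadrant.
almonds + cheddar with both tight: 3.452 servings and 2.749 servings → $6.48.
almonds + quinoa: the both-tight solution has a negative serving — not a feasible corner.
cheddar + quinoa with both tight: 3.231 servings and 2.609 servings → $7.47.
Cheapest feasible corner: $4.81.

$4.81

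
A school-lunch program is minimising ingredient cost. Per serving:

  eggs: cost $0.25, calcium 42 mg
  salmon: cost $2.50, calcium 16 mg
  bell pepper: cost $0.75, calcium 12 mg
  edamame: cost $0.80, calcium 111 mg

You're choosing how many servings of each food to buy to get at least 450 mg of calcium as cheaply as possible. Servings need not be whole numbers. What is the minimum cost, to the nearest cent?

Cost per mg of calcium: eggs $0.0060, edamame $0.0072, bell pepper $0.0625, salmon $0.1562.
With no serving limits, use only eggs: 450 mg / 42 mg = 10.71 servings × $0.25 = $2.68.

$2.68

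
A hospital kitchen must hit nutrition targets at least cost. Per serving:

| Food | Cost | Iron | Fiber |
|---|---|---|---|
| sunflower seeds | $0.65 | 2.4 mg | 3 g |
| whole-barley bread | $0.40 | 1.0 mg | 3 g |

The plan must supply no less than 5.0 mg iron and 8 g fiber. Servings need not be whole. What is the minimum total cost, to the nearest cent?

$1.48

sunflower seeds only: max(5.0/2.4, 8/3) = 2.667 servings → $1.73.
whole-barley bread only: max(5.0/1.0, 8/3) = 5 servings → $2.00.
sunflower seeds + whole-barley bread with both tight: 1.667 servings and 1 serving → $1.48.
The minimum over all feasible corners is $1.48.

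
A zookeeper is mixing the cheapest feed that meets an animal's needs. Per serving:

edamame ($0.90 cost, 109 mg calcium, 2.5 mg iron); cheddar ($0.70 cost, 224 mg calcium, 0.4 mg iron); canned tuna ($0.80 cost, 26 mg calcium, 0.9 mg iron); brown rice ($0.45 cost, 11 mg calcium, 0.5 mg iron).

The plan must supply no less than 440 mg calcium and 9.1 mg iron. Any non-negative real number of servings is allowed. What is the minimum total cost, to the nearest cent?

Minimising a linear cost over {calcium ≥ 440, iron ≥ 9.1, servings ≥ 0} — the optimum is at a vertex, using one or two foods.
edamame only: max(440/109, 9.1/2.5) = 4.037 servings → $3.63.
cheddar only: max(440/224, 9.1/0.4) = 22.75 servings → $15.93.
canned tuna only: max(440/26, 9.1/0.9) = 16.92 servings → $13.54.
brown rice only: max(440/11, 9.1/0.5) = 40 servings → $18.00.
edamame + cheddar with both tight: 3.607 servings and 0.2093 servings → $3.39.
edamame + canned tuna: intersection lies outside the first quadrant.
edamame + brown rice with both targets exact would need a negative amount; discard.
cheddar + canned tuna with both tight: 0.8337 servings and 9.741 servings → $8.38.
cheddar + brown rice with both tight: 1.114 servings and 17.31 servings → $8.57.
canned tuna + brown rice with both targets exact would need a negative amount; discard.
So the least-cost plan costs $3.39.

$3.39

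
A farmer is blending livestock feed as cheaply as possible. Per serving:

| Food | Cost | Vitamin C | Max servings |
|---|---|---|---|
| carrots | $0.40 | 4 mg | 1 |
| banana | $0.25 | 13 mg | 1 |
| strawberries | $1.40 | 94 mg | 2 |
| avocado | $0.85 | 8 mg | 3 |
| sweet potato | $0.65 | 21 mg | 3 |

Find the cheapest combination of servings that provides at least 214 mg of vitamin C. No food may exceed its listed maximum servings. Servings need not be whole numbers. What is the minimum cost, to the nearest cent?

Cost per mg of vitamin C: strawberries $0.0149, banana $0.0192, sweet potato $0.0310, carrots $0.1000, avocado $0.1062.
Take 2 servings of strawberries: +188.0 mg vitamin C for $2.80 (total $2.80, still need 26.0 mg).
Take 1 serving of banana: +13.0 mg vitamin C for $0.25 (total $3.05, still need 13.0 mg).
Take 0.619 servings of sweet potato: +13.0 mg vitamin C for $0.40 (total $3.45, still need 0.0 mg).
Filling from the cheapest source first is optimal under one linear minimum: $3.45.

$3.45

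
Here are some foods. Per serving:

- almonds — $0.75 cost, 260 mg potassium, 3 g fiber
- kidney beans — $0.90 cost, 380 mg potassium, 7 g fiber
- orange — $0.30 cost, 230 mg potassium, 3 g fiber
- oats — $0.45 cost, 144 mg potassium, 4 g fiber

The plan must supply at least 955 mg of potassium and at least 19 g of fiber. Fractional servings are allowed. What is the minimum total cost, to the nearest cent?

A basic optimal solution has at most two foods positive. Try each food alone and each pair with both targets met exactly.
almonds only: max(955/260, 19/3) = 6.333 servings → $4.75.
kidney beans only: max(955/380, 19/7) = 2.714 servings → $2.44.
orange only: max(955/230, 19/3) = 6.333 servings → $1.90.
oats only: max(955/144, 19/4) = 6.632 servings → $2.98.
almonds + kidney beans: the both-tight solution has a negative serving — not a feasible corner.
almonds + orange: intersection lies outside the first quadrant.
almonds + oats with both tight: 1.783 servings and 3.413 servings → $2.87.
kidney beans + orange: intersection lies outside the first quadrant.
kidney beans + oats with both tight: 2.117 servings and 1.045 servings → $2.38.
orange + oats with both tight: 2.221 servings and 3.084 servings → $2.05.
So the least-cost plan costs $1.90.

$1.90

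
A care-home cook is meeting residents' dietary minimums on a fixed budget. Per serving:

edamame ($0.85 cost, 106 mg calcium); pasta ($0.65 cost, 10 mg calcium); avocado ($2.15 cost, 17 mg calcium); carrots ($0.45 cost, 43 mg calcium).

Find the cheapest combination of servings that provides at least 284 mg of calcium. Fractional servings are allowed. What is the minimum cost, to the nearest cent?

$2.28

Cost per mg of calcium: edamame $0.0080, carrots $0.0105, pasta $0.0650, avocado $0.1265.
With no serving limits, use only edamame: 284 mg / 106 mg = 2.679 servings × $0.85 = $2.28.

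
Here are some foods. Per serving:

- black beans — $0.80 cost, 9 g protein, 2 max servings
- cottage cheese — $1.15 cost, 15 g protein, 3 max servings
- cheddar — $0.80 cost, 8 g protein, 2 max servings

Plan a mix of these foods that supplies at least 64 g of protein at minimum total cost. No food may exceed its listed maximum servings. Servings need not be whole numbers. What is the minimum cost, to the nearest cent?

Cost per g of protein: cottage cheese $0.0767, black beans $0.0889, cheddar $0.1000.
Take 3 servings of cottage cheese: +45.0 g protein for $3.45 (total $3.45, still need 19.0 g).
Take 2 servings of black beans: +18.0 g protein for $1.60 (total $5.05, still need 1.0 g).
Take 0.125 servings of cheddar: +1.0 g protein for $0.10 (total $5.15, still need 0.0 g).
Greedy by cheapest-per-g is optimal for a single linear constraint, so the minimum cost is $5.15.

$5.15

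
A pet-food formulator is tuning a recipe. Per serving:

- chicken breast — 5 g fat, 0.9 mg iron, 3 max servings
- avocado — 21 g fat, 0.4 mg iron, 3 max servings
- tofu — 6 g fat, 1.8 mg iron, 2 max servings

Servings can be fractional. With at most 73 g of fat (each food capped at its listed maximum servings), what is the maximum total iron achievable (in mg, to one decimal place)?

Iron per g fat: tofu 0.3, chicken breast 0.18, avocado 0.01905.
Take 2 servings of tofu: uses 12 g fat, +3.6 mg iron (running total 3.6 mg).
Take 3 servings of chicken breast: uses 15 g fat, +2.7 mg iron (running total 6.3 mg).
Take 2.19 servings of avocado: uses 46 g fat, +0.9 mg iron (running total 7.2 mg).
Greedy by best ratio exhausts the fat allowance optimally: 7.2 mg.

7.2 mg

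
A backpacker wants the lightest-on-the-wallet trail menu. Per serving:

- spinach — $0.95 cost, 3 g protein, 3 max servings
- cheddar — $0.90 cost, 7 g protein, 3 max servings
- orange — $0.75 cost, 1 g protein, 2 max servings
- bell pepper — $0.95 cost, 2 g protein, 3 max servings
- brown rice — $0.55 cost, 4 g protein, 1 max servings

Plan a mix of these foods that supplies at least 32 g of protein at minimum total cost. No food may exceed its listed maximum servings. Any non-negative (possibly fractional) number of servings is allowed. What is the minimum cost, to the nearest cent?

Cost per g of protein: cheddar $0.1286, brown rice $0.1375, spinach $0.3167, bell pepper $0.4750, orange $0.7500.
Take 3 servings of cheddar: +21.0 g protein for $2.70 (total $2.70, still need 11.0 g).
Take 1 serving of brown rice: +4.0 g protein for $0.55 (total $3.25, still need 7.0 g).
Take 2.333 servings of spinach: +7.0 g protein for $2.22 (total $5.47, still need 0.0 g).
Greedy by cheapest-per-g is optimal for a single linear constraint, so the minimum cost is $5.47.

$5.47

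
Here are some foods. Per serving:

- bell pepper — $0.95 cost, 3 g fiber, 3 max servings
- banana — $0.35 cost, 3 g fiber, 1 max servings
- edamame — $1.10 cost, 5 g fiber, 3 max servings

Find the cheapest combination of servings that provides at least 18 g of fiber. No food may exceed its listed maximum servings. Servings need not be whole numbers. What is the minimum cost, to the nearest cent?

$3.65

Cost per g of fiber: banana $0.1167, edamame $0.2200, bell pepper $0.3167.
Take 1 serving of banana: +3.0 g fiber for $0.35 (total $0.35, still need 15.0 g).
Take 3 servings of edamame: +15.0 g fiber for $3.30 (total $3.65, still need 0.0 g).
Greedy by cheapest-per-g is optimal for a single linear constraint, so the minimum cost is $3.65.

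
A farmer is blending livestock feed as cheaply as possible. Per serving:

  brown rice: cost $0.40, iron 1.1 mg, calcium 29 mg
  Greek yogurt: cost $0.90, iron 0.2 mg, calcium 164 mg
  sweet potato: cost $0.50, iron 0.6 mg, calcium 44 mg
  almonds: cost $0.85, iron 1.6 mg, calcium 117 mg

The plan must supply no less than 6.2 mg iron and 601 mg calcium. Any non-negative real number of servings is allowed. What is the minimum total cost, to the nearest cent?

$4.08

A basic optimal solution has at most two foods positive. Try each food alone and each pair with both targets met exactly.
brown rice only: max(6.2/1.1, 601/29) = 20.72 servings → $8.29.
Greek yogurt only: max(6.2/0.2, 601/164) = 31 servings → $27.90.
sweet potato only: max(6.2/0.6, 601/44) = 13.66 servings → $6.83.
almonds only: max(6.2/1.6, 601/117) = 5.137 servings → $4.37.
brown rice + Greek yogurt with both tight: 5.135 servings and 2.757 servings → $4.53.
brown rice + sweet potato: intersection lies outside the first quadrant.
brown rice + almonds: the both-tight solution has a negative serving — not a feasible corner.
Greek yogurt + sweet potato with both tight: 0.9799 servings and 10.01 servings → $5.89.
Greek yogurt + almonds with both tight: 0.9883 servings and 3.751 servings → $4.08.
sweet potato + almonds: intersection lies outside the first quadrant.
The minimum over all feasible corners is $4.08.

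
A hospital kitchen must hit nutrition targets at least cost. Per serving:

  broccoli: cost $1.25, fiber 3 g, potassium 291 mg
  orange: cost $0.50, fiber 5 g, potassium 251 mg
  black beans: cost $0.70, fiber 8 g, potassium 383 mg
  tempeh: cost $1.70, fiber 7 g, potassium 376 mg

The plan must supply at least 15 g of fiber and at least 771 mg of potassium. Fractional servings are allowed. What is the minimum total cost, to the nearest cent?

An LP optimum is at a vertex; with two nutrient constraints at most two foods are used. Check each candidate.
broccoli only: max(15/3, 771/291) = 5 servings → $6.25.
orange only: max(15/5, 771/251) = 3.072 servings → $1.54.
black beans only: max(15/8, 771/383) = 2.013 servings → $1.41.
tempeh only: max(15/7, 771/376) = 2.143 servings → $3.64.
broccoli + orange with both tight: 0.1282 servings and 2.923 servings → $1.62.
broccoli + black beans with both tight: 0.3588 servings and 1.74 servings → $1.67.
broccoli + tempeh: intersection lies outside the first quadrant.
orange + black beans: the both-tight solution has a negative serving — not a feasible corner.
orange + tempeh with both tight: 1.976 servings and 0.7317 servings → $2.23.
black beans + tempeh with both tight: 0.7431 servings and 1.294 servings → $2.72.
So the least-cost plan costs $1.41.

$1.41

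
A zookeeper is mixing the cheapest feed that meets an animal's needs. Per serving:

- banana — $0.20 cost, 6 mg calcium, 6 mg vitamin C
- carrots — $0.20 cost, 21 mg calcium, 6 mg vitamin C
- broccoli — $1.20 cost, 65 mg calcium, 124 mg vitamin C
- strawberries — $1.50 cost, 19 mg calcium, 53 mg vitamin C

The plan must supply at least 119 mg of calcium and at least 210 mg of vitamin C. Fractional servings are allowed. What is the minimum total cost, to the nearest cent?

Check every corner: each single food scaled to meet both minima, and each pair solved so both constraints bind.
banana only: max(119/6, 210/6) = 35 servings → $7.00.
carrots only: max(119/21, 210/6) = 35 servings → $7.00.
broccoli only: max(119/65, 210/124) = 1.831 servings → $2.20.
strawberries only: max(119/19, 210/53) = 6.263 servings → $9.39.
banana + carrots with both targets exact would need a negative amount; discard.
banana + broccoli with both tight: 3.124 servings and 1.542 servings → $2.48.
banana + strawberries with both tight: 11.36 servings and 2.676 servings → $6.29.
carrots + broccoli with both tight: 0.4995 servings and 1.669 servings → $2.10.
carrots + strawberries with both tight: 2.319 servings and 3.7 servings → $6.01.
broccoli + strawberries: the both-tight solution has a negative serving — not a feasible corner.
So the least-cost plan costs $2.10.

$2.10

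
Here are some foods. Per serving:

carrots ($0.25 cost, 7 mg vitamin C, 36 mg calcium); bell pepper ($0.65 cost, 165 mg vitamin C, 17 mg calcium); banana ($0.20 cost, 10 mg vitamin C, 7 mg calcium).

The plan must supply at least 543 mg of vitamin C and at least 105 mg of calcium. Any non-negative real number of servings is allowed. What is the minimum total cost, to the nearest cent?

For a min-cost LP with two ≥-constraints, a basic feasible solution has at most two positive variables.
carrots only: max(543/7, 105/36) = 77.57 servings → $19.39.
bell pepper only: max(543/165, 105/17) = 6.176 servings → $4.01.
banana only: max(543/10, 105/7) = 54.3 servings → $10.86.
carrots + bell pepper with both tight: 1.39 servings and 3.232 servings → $2.45.
carrots + banana with both targets exact would need a negative amount; discard.
bell pepper + banana with both tight: 2.793 servings and 8.217 servings → $3.46.
So the least-cost plan costs $2.45.

$2.45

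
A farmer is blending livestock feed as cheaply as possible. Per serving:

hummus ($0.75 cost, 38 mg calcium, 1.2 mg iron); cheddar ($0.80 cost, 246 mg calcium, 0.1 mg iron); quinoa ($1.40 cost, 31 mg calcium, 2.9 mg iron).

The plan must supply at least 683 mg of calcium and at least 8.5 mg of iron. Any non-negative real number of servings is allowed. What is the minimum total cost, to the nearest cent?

An LP optimum is at a vertex; with two nutrient constraints at most two foods are used. Check each candidate.
hummus only: max(683/38, 8.5/1.2) = 17.97 servings → $13.48.
cheddar only: max(683/246, 8.5/0.1) = 85 servings → $68.00.
quinoa only: max(683/31, 8.5/2.9) = 22.03 servings → $30.85.
hummus + cheddar with both tight: 6.941 servings and 1.704 servings → $6.57.
hummus + quinoa: the both-tight solution has a negative serving — not a feasible corner.
cheddar + quinoa with both tight: 2.418 servings and 2.848 servings → $5.92.
The minimum over all feasible corners is $5.92.

$5.92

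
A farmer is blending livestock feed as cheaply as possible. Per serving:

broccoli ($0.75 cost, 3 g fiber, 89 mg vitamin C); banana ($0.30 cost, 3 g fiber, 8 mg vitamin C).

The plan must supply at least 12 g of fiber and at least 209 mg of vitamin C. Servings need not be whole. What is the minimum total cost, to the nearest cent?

$2.18

This is a tiny linear program; its minimum lies at a vertex of the feasible set. List the vertices and price them.
broccoli only: max(12/3, 209/89) = 4 servings → $3.00.
banana only: max(12/3, 209/8) = 26.12 servings → $7.84.
broccoli + banana with both tight: 2.185 servings and 1.815 servings → $2.18.
Cheapest feasible corner: $2.18.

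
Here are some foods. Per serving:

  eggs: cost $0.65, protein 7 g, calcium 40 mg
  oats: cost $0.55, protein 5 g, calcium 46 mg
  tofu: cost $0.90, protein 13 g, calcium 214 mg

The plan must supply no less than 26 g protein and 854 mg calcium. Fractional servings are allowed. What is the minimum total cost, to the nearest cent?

Compare the cost at each extreme point of the feasible region.
eggs only: max(26/7, 854/40) = 21.35 servings → $13.88.
oats only: max(26/5, 854/46) = 18.57 servings → $10.21.
tofu only: max(26/13, 854/214) = 3.991 servings → $3.59.
eggs + oats: intersection lies outside the first quadrant.
eggs + tofu: intersection lies outside the first quadrant.
oats + tofu: the both-tight solution has a negative serving — not a feasible corner.
Cheapest feasible corner: $3.59.

$3.59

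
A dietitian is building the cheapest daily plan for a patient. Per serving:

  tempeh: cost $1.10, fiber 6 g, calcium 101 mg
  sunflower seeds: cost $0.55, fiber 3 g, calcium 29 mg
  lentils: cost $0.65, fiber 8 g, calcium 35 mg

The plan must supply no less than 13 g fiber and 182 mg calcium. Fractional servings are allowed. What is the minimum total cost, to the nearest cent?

For a min-cost LP with two ≥-constraints, a basic feasible solution has at most two positive variables.
tempeh only: max(13/6, 182/101) = 2.167 servings → $2.38.
sunflower seeds only: max(13/3, 182/29) = 6.276 servings → $3.45.
lentils only: max(13/8, 182/35) = 5.2 servings → $3.38.
tempeh + sunflower seeds with both tight: 1.31 servings and 1.713 servings → $2.38.
tempeh + lentils with both tight: 1.674 servings and 0.3696 servings → $2.08.
sunflower seeds + lentils with both targets exact would need a negative amount; discard.
The minimum over all feasible corners is $2.08.

$2.08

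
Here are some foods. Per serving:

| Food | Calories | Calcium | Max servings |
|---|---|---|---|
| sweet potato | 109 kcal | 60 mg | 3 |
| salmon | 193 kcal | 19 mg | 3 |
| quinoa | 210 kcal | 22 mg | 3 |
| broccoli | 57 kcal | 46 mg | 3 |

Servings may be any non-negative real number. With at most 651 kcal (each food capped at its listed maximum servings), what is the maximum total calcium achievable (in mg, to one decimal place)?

334.0 mg

Calcium per kcal: broccoli 0.807, sweet potato 0.5505, quinoa 0.1048, salmon 0.09845.
Take 3 servings of broccoli: uses 171 kcal, +138.0 mg calcium (running total 138.0 mg).
Take 3 servings of sweet potato: uses 327 kcal, +180.0 mg calcium (running total 318.0 mg).
Take 0.7286 servings of quinoa: uses 153 kcal, +16.0 mg calcium (running total 334.0 mg).
Filling greedily by calcium-per-kcal is optimal for one linear limit, giving 334.0 mg.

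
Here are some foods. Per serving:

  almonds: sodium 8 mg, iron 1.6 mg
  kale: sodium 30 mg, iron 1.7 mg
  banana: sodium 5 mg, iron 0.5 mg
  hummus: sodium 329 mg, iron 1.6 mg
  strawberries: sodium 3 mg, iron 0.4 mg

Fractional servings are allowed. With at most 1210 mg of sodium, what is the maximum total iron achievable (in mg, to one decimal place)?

Iron per mg sodium: almonds 0.2, strawberries 0.1333, banana 0.1, kale 0.05667, hummus 0.004863.
With no serving limits, spend the whole sodium allowance on almonds: 1210 mg / 8 mg × 1.6 mg = 242.0 mg.

242.0 mg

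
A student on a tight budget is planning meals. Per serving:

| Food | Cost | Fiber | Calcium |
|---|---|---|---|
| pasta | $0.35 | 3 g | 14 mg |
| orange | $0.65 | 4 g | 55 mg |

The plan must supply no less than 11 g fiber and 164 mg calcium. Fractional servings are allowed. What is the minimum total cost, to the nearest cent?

$1.94

For a min-cost LP with two ≥-constraints, a basic feasible solution has at most two positive variables.
pasta only: max(11/3, 164/14) = 11.71 servings → $4.10.
orange only: max(11/4, 164/55) = 2.982 servings → $1.94.
pasta + orange: the both-tight solution has a negative serving — not a feasible corner.
The minimum over all feasible corners is $1.94.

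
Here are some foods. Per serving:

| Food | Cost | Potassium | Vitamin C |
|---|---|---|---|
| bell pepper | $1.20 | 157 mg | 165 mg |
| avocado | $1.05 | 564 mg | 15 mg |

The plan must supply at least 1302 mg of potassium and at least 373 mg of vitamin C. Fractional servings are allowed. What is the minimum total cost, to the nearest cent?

$4.33

Two binding constraints pin down two serving amounts, so the optimal mix uses at most two foods. The candidates are each food alone (scaled to the tighter of potassium/vitamin C) and each pair with both constraints tight.
bell pepper only: max(1302/157, 373/165) = 8.293 servings → $9.95.
avocado only: max(1302/564, 373/15) = 24.87 servings → $26.11.
bell pepper + avocado with both tight: 2.104 servings and 1.723 servings → $4.33.
Cheapest feasible corner: $4.33.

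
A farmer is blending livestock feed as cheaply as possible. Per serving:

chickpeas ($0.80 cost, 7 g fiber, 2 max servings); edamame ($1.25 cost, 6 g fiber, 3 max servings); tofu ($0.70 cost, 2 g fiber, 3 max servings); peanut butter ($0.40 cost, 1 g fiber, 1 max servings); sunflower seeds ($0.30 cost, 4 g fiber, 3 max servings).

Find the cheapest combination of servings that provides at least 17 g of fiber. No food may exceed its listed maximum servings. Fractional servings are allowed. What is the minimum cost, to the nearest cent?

$1.47

Cost per g of fiber: sunflower seeds $0.0750, chickpeas $0.1143, edamame $0.2083, tofu $0.3500, peanut butter $0.4000.
Take 3 servings of sunflower seeds: +12.0 g fiber for $0.90 (total $0.90, still need 5.0 g).
Take 0.7143 servings of chickpeas: +5.0 g fiber for $0.57 (total $1.47, still need 0.0 g).
Filling from the cheapest source first is optimal under one linear minimum: $1.47.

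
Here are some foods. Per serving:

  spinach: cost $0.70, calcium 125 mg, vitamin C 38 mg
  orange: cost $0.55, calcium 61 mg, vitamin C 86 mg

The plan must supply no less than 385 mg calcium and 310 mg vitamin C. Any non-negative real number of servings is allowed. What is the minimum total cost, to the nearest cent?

$2.75

The cheapest plan sits at a corner of the feasible region — with two constraints it uses at most two foods.
spinach only: max(385/125, 310/38) = 8.158 servings → $5.71.
orange only: max(385/61, 310/86) = 6.311 servings → $3.47.
spinach + orange with both tight: 1.684 servings and 2.861 servings → $2.75.
Cheapest feasible corner: $2.75.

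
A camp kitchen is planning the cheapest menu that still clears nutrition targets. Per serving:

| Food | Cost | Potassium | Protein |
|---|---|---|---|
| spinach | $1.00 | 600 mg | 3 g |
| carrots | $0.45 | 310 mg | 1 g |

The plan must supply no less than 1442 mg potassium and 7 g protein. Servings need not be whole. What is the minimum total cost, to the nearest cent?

$2.38

At the optimum either one food covers both requirements or two foods hit both targets exactly; no other combination can be cheaper.
spinach only: max(1442/600, 7/3) = 2.403 servings → $2.40.
carrots only: max(1442/310, 7/1) = 7 servings → $3.15.
spinach + carrots with both tight: 2.206 servings and 0.3818 servings → $2.38.
The minimum over all feasible corners is $2.38.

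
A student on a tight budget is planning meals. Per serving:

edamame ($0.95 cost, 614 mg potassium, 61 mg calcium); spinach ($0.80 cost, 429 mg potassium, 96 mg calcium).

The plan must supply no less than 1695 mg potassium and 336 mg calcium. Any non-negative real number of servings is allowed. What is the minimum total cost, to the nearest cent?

An LP optimum is at a vertex; with two nutrient constraints at most two foods are used. Check each candidate.
edamame only: max(1695/614, 336/61) = 5.508 servings → $5.23.
spinach only: max(1695/429, 336/96) = 3.951 servings → $3.16.
edamame + spinach with both tight: 0.5668 servings and 3.14 servings → $3.05.
So the least-cost plan costs $3.05.

$3.05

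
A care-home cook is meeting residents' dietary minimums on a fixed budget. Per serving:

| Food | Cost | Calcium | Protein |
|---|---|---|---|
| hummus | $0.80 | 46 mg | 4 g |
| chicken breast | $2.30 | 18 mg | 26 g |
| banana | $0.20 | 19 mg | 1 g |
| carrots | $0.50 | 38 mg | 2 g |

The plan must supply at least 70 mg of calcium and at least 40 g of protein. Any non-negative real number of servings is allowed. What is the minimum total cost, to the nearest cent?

$3.80

For a min-cost LP with two ≥-constraints, a basic feasible solution has at most two positive variables.
hummus only: max(70/46, 40/4) = 10 servings → $8.00.
chicken breast only: max(70/18, 40/26) = 3.889 servings → $8.94.
banana only: max(70/19, 40/1) = 40 servings → $8.00.
carrots only: max(70/38, 40/2) = 20 servings → $10.00.
hummus + chicken breast with both tight: 0.9786 servings and 1.388 servings → $3.98.
hummus + banana: intersection lies outside the first quadrant.
hummus + carrots with both targets exact would need a negative amount; discard.
chicken breast + banana with both tight: 1.45 servings and 2.311 servings → $3.80.
chicken breast + carrots with both tight: 1.45 servings and 1.155 servings → $3.91.
banana + carrots (both tight): parallel constraints — no distinct corner.
So the least-cost plan costs $3.80.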